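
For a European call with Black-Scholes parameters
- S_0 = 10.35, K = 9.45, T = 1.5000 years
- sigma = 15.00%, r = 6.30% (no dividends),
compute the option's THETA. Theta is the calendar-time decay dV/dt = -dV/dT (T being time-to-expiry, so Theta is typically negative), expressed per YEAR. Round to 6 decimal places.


d1 = 1.1014363504; d2 = 0.9177246197
phi(d1) = 0.2175080212; exp(-qT) = 1.0000000000; exp(-rT) = 0.9098277346
Theta = -S*exp(-qT)*phi(d1)*sigma/(2*sqrt(T)) - r*K*exp(-rT)*N(d2) + q*S*exp(-qT)*N(d1)
N(d1) = 0.8646466039; N(d2) = 0.8206184725; sqrt(T) = 1.2247448714
Term 1 = -10.3500 * 1.0000000000 * 0.2175080212 * 0.1500 / (2 * 1.2247448714) = -0.1378577738
Term 2 = -0.0630 * 9.4500 * 0.9098277346 * 0.8206184725 = -0.4445010778
Term 3 = 0 (no dividend yield, q = 0)
Theta = -0.1378577738 + (-0.4445010778) + (0.0000000000) = -0.582359

Answer: Theta = -0.582359


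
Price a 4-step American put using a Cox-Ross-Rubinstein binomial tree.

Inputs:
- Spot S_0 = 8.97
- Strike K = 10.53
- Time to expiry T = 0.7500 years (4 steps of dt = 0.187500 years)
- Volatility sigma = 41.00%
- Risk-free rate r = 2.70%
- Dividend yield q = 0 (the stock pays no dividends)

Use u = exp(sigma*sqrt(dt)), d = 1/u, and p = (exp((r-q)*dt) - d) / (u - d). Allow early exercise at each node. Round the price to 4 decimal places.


Answer: Price = V(0,0) = 2.2493

Derivation:
dt = T/N = 0.187500
u = exp(sigma*sqrt(dt)) = 1.194270; d = 1/u = 0.837332
p = (exp((r-q)*dt) - d) / (u - d) = 0.469951
Discount per step: exp(-r*dt) = 0.994950
Stock lattice S(k, i) with i counting down-moves:
  k=0: S(0,0) = 8.9700
  k=1: S(1,0) = 10.7126; S(1,1) = 7.5109
  k=2: S(2,0) = 12.7937; S(2,1) = 8.9700; S(2,2) = 6.2891
  k=3: S(3,0) = 15.2792; S(3,1) = 10.7126; S(3,2) = 7.5109; S(3,3) = 5.2660
  k=4: S(4,0) = 18.2475; S(4,1) = 12.7937; S(4,2) = 8.9700; S(4,3) = 6.2891; S(4,4) = 4.4094
Terminal payoffs V(N, i) = max(K - S_T, 0):
  V(4,0) = 0.000000; V(4,1) = 0.000000; V(4,2) = 1.560000; V(4,3) = 4.240917; V(4,4) = 6.120573
Backward induction: V(k, i) = exp(-r*dt) * [p * V(k+1, i) + (1-p) * V(k+1, i+1)]; then take max(V_cont, immediate exercise) for American.
  V(3,0) = exp(-r*dt) * [p*0.000000 + (1-p)*0.000000] = 0.000000; exercise = 0.000000; V(3,0) = max -> 0.000000
  V(3,1) = exp(-r*dt) * [p*0.000000 + (1-p)*1.560000] = 0.822700; exercise = 0.000000; V(3,1) = max -> 0.822700
  V(3,2) = exp(-r*dt) * [p*1.560000 + (1-p)*4.240917] = 2.965963; exercise = 3.019136; V(3,2) = max -> 3.019136
  V(3,3) = exp(-r*dt) * [p*4.240917 + (1-p)*6.120573] = 5.210779; exercise = 5.263953; V(3,3) = max -> 5.263953
  V(2,0) = exp(-r*dt) * [p*0.000000 + (1-p)*0.822700] = 0.433869; exercise = 0.000000; V(2,0) = max -> 0.433869
  V(2,1) = exp(-r*dt) * [p*0.822700 + (1-p)*3.019136] = 1.976885; exercise = 1.560000; V(2,1) = max -> 1.976885
  V(2,2) = exp(-r*dt) * [p*3.019136 + (1-p)*5.263953] = 4.187744; exercise = 4.240917; V(2,2) = max -> 4.240917
  V(1,0) = exp(-r*dt) * [p*0.433869 + (1-p)*1.976885] = 1.245421; exercise = 0.000000; V(1,0) = max -> 1.245421
  V(1,1) = exp(-r*dt) * [p*1.976885 + (1-p)*4.240917] = 3.160889; exercise = 3.019136; V(1,1) = max -> 3.160889
  V(0,0) = exp(-r*dt) * [p*1.245421 + (1-p)*3.160889] = 2.249296; exercise = 1.560000; V(0,0) = max -> 2.249296


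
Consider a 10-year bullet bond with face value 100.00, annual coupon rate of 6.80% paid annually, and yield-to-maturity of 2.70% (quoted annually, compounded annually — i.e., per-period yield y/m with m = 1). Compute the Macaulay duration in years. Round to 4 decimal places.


Answer: Macaulay duration = 7.9486 years

Derivation:
Coupon per period c = face * coupon_rate / m = 6.800000
Periods per year m = 1; per-period yield y/m = 0.027000
Number of cashflows N = 10
Cashflows (t years, CF_t, discount factor 1/(1+y/m)^(m*t), PV):
  t = 1.0000: CF_t = 6.800000, DF = 0.973710, PV = 6.621227
  t = 2.0000: CF_t = 6.800000, DF = 0.948111, PV = 6.447154
  t = 3.0000: CF_t = 6.800000, DF = 0.923185, PV = 6.277657
  t = 4.0000: CF_t = 6.800000, DF = 0.898914, PV = 6.112616
  t = 5.0000: CF_t = 6.800000, DF = 0.875282, PV = 5.951915
  t = 6.0000: CF_t = 6.800000, DF = 0.852270, PV = 5.795438
  t = 7.0000: CF_t = 6.800000, DF = 0.829864, PV = 5.643075
  t = 8.0000: CF_t = 6.800000, DF = 0.808047, PV = 5.494717
  t = 9.0000: CF_t = 6.800000, DF = 0.786803, PV = 5.350260
  t = 10.0000: CF_t = 106.800000, DF = 0.766118, PV = 81.821383
Price P = sum_t PV_t = 135.515442
Macaulay numerator sum_t t * PV_t:
  t * PV_t at t = 1.0000: 6.621227
  t * PV_t at t = 2.0000: 12.894307
  t * PV_t at t = 3.0000: 18.832971
  t * PV_t at t = 4.0000: 24.450465
  t * PV_t at t = 5.0000: 29.759573
  t * PV_t at t = 6.0000: 34.772627
  t * PV_t at t = 7.0000: 39.501524
  t * PV_t at t = 8.0000: 43.957739
  t * PV_t at t = 9.0000: 48.152344
  t * PV_t at t = 10.0000: 818.213831
Macaulay duration D = (sum_t t * PV_t) / P = 1077.156609 / 135.515442 = 7.948589


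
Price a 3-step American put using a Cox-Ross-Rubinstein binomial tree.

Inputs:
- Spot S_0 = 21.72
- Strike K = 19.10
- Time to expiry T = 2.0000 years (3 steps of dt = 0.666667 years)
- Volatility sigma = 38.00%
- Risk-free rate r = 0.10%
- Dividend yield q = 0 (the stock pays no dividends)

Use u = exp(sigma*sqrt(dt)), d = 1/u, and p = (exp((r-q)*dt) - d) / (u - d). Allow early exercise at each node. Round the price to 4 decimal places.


dt = T/N = 0.666667
u = exp(sigma*sqrt(dt)) = 1.363792; d = 1/u = 0.733250
p = (exp((r-q)*dt) - d) / (u - d) = 0.424107
Discount per step: exp(-r*dt) = 0.999334
Stock lattice S(k, i) with i counting down-moves:
  k=0: S(0,0) = 21.7200
  k=1: S(1,0) = 29.6216; S(1,1) = 15.9262
  k=2: S(2,0) = 40.3976; S(2,1) = 21.7200; S(2,2) = 11.6779
  k=3: S(3,0) = 55.0939; S(3,1) = 29.6216; S(3,2) = 15.9262; S(3,3) = 8.5628
Terminal payoffs V(N, i) = max(K - S_T, 0):
  V(3,0) = 0.000000; V(3,1) = 0.000000; V(3,2) = 3.173812; V(3,3) = 10.537199
Backward induction: V(k, i) = exp(-r*dt) * [p * V(k+1, i) + (1-p) * V(k+1, i+1)]; then take max(V_cont, immediate exercise) for American.
  V(2,0) = exp(-r*dt) * [p*0.000000 + (1-p)*0.000000] = 0.000000; exercise = 0.000000; V(2,0) = max -> 0.000000
  V(2,1) = exp(-r*dt) * [p*0.000000 + (1-p)*3.173812] = 1.826559; exercise = 0.000000; V(2,1) = max -> 1.826559
  V(2,2) = exp(-r*dt) * [p*3.173812 + (1-p)*10.537199] = 7.409395; exercise = 7.422124; V(2,2) = max -> 7.422124
  V(1,0) = exp(-r*dt) * [p*0.000000 + (1-p)*1.826559] = 1.051202; exercise = 0.000000; V(1,0) = max -> 1.051202
  V(1,1) = exp(-r*dt) * [p*1.826559 + (1-p)*7.422124] = 5.045642; exercise = 3.173812; V(1,1) = max -> 5.045642
  V(0,0) = exp(-r*dt) * [p*1.051202 + (1-p)*5.045642] = 3.349339; exercise = 0.000000; V(0,0) = max -> 3.349339

Answer: Price = V(0,0) = 3.3493


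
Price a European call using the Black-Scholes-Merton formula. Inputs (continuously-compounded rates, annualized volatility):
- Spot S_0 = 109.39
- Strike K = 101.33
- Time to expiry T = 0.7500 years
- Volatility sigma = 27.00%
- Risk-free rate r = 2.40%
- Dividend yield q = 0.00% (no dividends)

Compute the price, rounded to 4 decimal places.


d1 = (ln(S/K) + (r - q + 0.5*sigma^2) * T) / (sigma * sqrt(T)) = 0.52121669
d2 = d1 - sigma * sqrt(T) = 0.28738983
exp(-rT) = 0.98216103; exp(-qT) = 1.00000000
C = S_0 * exp(-qT) * N(d1) - K * exp(-rT) * N(d2)
N(d1) = 0.69889208; N(d2) = 0.61309308
C = 109.3900 * 1.00000000 * 0.69889208 - 101.3300 * 0.98216103 * 0.61309308 = 15.4353

Answer: Price = 15.4353


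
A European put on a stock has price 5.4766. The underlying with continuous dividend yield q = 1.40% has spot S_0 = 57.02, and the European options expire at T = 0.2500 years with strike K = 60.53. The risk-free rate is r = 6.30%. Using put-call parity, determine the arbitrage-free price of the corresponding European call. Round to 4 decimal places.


Put-call parity: C - P = S_0 * exp(-qT) - K * exp(-rT).
S_0 * exp(-qT) = 57.0200 * 0.99650612 = 56.82077884
K * exp(-rT) = 60.5300 * 0.98437338 = 59.58412085
C = P + S*exp(-qT) - K*exp(-rT)
C = 5.4766 + 56.82077884 - 59.58412085 = 2.7133

Answer: Call price = 2.7133


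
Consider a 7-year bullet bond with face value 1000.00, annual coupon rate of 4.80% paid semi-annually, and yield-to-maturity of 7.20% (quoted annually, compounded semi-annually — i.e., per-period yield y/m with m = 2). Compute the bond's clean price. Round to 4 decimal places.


Coupon per period c = face * coupon_rate / m = 24.000000
Periods per year m = 2; per-period yield y/m = 0.036000
Number of cashflows N = 14
Cashflows (t years, CF_t, discount factor 1/(1+y/m)^(m*t), PV):
  t = 0.5000: CF_t = 24.000000, DF = 0.965251, PV = 23.166023
  t = 1.0000: CF_t = 24.000000, DF = 0.931709, PV = 22.361026
  t = 1.5000: CF_t = 24.000000, DF = 0.899333, PV = 21.584002
  t = 2.0000: CF_t = 24.000000, DF = 0.868082, PV = 20.833979
  t = 2.5000: CF_t = 24.000000, DF = 0.837917, PV = 20.110018
  t = 3.0000: CF_t = 24.000000, DF = 0.808801, PV = 19.411215
  t = 3.5000: CF_t = 24.000000, DF = 0.780696, PV = 18.736694
  t = 4.0000: CF_t = 24.000000, DF = 0.753567, PV = 18.085612
  t = 4.5000: CF_t = 24.000000, DF = 0.727381, PV = 17.457154
  t = 5.0000: CF_t = 24.000000, DF = 0.702106, PV = 16.850535
  t = 5.5000: CF_t = 24.000000, DF = 0.677708, PV = 16.264995
  t = 6.0000: CF_t = 24.000000, DF = 0.654158, PV = 15.699802
  t = 6.5000: CF_t = 24.000000, DF = 0.631427, PV = 15.154249
  t = 7.0000: CF_t = 1024.000000, DF = 0.609486, PV = 624.113219
Price P = sum_t PV_t = 869.828522

Answer: Price = 869.8285


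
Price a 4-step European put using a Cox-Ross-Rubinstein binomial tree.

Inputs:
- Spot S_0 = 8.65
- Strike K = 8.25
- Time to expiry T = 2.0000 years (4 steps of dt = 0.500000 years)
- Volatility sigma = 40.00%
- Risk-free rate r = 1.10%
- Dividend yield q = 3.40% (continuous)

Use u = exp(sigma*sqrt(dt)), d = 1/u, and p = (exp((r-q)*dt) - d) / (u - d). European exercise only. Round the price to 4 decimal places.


Answer: Price = V(0,0) = 1.7481

Derivation:
dt = T/N = 0.500000
u = exp(sigma*sqrt(dt)) = 1.326896; d = 1/u = 0.753638
p = (exp((r-q)*dt) - d) / (u - d) = 0.409811
Discount per step: exp(-r*dt) = 0.994515
Stock lattice S(k, i) with i counting down-moves:
  k=0: S(0,0) = 8.6500
  k=1: S(1,0) = 11.4777; S(1,1) = 6.5190
  k=2: S(2,0) = 15.2297; S(2,1) = 8.6500; S(2,2) = 4.9129
  k=3: S(3,0) = 20.2082; S(3,1) = 11.4777; S(3,2) = 6.5190; S(3,3) = 3.7026
  k=4: S(4,0) = 26.8142; S(4,1) = 15.2297; S(4,2) = 8.6500; S(4,3) = 4.9129; S(4,4) = 2.7904
Terminal payoffs V(N, i) = max(K - S_T, 0):
  V(4,0) = 0.000000; V(4,1) = 0.000000; V(4,2) = 0.000000; V(4,3) = 3.337053; V(4,4) = 5.459590
Backward induction: V(k, i) = exp(-r*dt) * [p * V(k+1, i) + (1-p) * V(k+1, i+1)].
  V(3,0) = exp(-r*dt) * [p*0.000000 + (1-p)*0.000000] = 0.000000
  V(3,1) = exp(-r*dt) * [p*0.000000 + (1-p)*0.000000] = 0.000000
  V(3,2) = exp(-r*dt) * [p*0.000000 + (1-p)*3.337053] = 1.958689
  V(3,3) = exp(-r*dt) * [p*3.337053 + (1-p)*5.459590] = 4.564577
  V(2,0) = exp(-r*dt) * [p*0.000000 + (1-p)*0.000000] = 0.000000
  V(2,1) = exp(-r*dt) * [p*0.000000 + (1-p)*1.958689] = 1.149656
  V(2,2) = exp(-r*dt) * [p*1.958689 + (1-p)*4.564577] = 3.477476
  V(1,0) = exp(-r*dt) * [p*0.000000 + (1-p)*1.149656] = 0.674793
  V(1,1) = exp(-r*dt) * [p*1.149656 + (1-p)*3.477476] = 2.509668
  V(0,0) = exp(-r*dt) * [p*0.674793 + (1-p)*2.509668] = 1.748075


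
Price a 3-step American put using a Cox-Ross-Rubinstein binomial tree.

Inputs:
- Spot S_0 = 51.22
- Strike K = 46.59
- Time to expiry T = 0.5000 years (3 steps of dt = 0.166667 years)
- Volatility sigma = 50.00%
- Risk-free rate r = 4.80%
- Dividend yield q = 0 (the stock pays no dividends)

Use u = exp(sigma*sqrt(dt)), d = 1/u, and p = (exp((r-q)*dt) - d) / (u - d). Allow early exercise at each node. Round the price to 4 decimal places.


Answer: Price = V(0,0) = 4.7304

Derivation:
dt = T/N = 0.166667
u = exp(sigma*sqrt(dt)) = 1.226450; d = 1/u = 0.815361
p = (exp((r-q)*dt) - d) / (u - d) = 0.468684
Discount per step: exp(-r*dt) = 0.992032
Stock lattice S(k, i) with i counting down-moves:
  k=0: S(0,0) = 51.2200
  k=1: S(1,0) = 62.8188; S(1,1) = 41.7628
  k=2: S(2,0) = 77.0441; S(2,1) = 51.2200; S(2,2) = 34.0518
  k=3: S(3,0) = 94.4908; S(3,1) = 62.8188; S(3,2) = 41.7628; S(3,3) = 27.7645
Terminal payoffs V(N, i) = max(K - S_T, 0):
  V(3,0) = 0.000000; V(3,1) = 0.000000; V(3,2) = 4.827202; V(3,3) = 18.825516
Backward induction: V(k, i) = exp(-r*dt) * [p * V(k+1, i) + (1-p) * V(k+1, i+1)]; then take max(V_cont, immediate exercise) for American.
  V(2,0) = exp(-r*dt) * [p*0.000000 + (1-p)*0.000000] = 0.000000; exercise = 0.000000; V(2,0) = max -> 0.000000
  V(2,1) = exp(-r*dt) * [p*0.000000 + (1-p)*4.827202] = 2.544334; exercise = 0.000000; V(2,1) = max -> 2.544334
  V(2,2) = exp(-r*dt) * [p*4.827202 + (1-p)*18.825516] = 12.167005; exercise = 12.538238; V(2,2) = max -> 12.538238
  V(1,0) = exp(-r*dt) * [p*0.000000 + (1-p)*2.544334] = 1.341074; exercise = 0.000000; V(1,0) = max -> 1.341074
  V(1,1) = exp(-r*dt) * [p*2.544334 + (1-p)*12.538238] = 7.791672; exercise = 4.827202; V(1,1) = max -> 7.791672
  V(0,0) = exp(-r*dt) * [p*1.341074 + (1-p)*7.791672] = 4.730385; exercise = 0.000000; V(0,0) = max -> 4.730385


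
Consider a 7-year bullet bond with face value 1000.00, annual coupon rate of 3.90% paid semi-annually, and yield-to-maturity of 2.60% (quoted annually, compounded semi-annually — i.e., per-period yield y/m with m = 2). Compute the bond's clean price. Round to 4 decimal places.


Coupon per period c = face * coupon_rate / m = 19.500000
Periods per year m = 2; per-period yield y/m = 0.013000
Number of cashflows N = 14
Cashflows (t years, CF_t, discount factor 1/(1+y/m)^(m*t), PV):
  t = 0.5000: CF_t = 19.500000, DF = 0.987167, PV = 19.249753
  t = 1.0000: CF_t = 19.500000, DF = 0.974498, PV = 19.002718
  t = 1.5000: CF_t = 19.500000, DF = 0.961992, PV = 18.758853
  t = 2.0000: CF_t = 19.500000, DF = 0.949647, PV = 18.518117
  t = 2.5000: CF_t = 19.500000, DF = 0.937460, PV = 18.280471
  t = 3.0000: CF_t = 19.500000, DF = 0.925429, PV = 18.045875
  t = 3.5000: CF_t = 19.500000, DF = 0.913553, PV = 17.814289
  t = 4.0000: CF_t = 19.500000, DF = 0.901829, PV = 17.585675
  t = 4.5000: CF_t = 19.500000, DF = 0.890256, PV = 17.359995
  t = 5.0000: CF_t = 19.500000, DF = 0.878831, PV = 17.137212
  t = 5.5000: CF_t = 19.500000, DF = 0.867553, PV = 16.917287
  t = 6.0000: CF_t = 19.500000, DF = 0.856420, PV = 16.700184
  t = 6.5000: CF_t = 19.500000, DF = 0.845429, PV = 16.485868
  t = 7.0000: CF_t = 1019.500000, DF = 0.834580, PV = 850.853902
Price P = sum_t PV_t = 1082.710200

Answer: Price = 1082.7102


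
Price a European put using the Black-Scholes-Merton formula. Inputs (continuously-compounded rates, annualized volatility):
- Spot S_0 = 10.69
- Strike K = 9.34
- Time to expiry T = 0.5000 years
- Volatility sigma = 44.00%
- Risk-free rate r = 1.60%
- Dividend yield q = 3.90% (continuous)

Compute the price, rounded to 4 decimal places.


Answer: Price = 0.7057

Derivation:
d1 = (ln(S/K) + (r - q + 0.5*sigma^2) * T) / (sigma * sqrt(T)) = 0.55251547
d2 = d1 - sigma * sqrt(T) = 0.24138849
exp(-rT) = 0.99203191; exp(-qT) = 0.98068890
P = K * exp(-rT) * N(-d2) - S_0 * exp(-qT) * N(-d1)
N(-d1) = 0.29029762; N(-d2) = 0.40462702
P = 9.3400 * 0.99203191 * 0.40462702 - 10.6900 * 0.98068890 * 0.29029762 = 0.7057


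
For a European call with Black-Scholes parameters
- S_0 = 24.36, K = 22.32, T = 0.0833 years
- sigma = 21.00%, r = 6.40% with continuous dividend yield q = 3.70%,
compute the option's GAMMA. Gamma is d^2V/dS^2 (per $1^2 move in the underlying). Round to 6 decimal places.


Answer: Gamma = 0.086093

Derivation:
d1 = 1.5104057894; d2 = 1.4497961367
phi(d1) = 0.1275047886; exp(-qT) = 0.9969226448; exp(-rT) = 0.9946829856
Gamma = exp(-qT) * phi(d1) / (S * sigma * sqrt(T)) = 0.9969226448 * 0.1275047886 / (24.3600 * 0.2100 * 0.2886173938) = 0.086093


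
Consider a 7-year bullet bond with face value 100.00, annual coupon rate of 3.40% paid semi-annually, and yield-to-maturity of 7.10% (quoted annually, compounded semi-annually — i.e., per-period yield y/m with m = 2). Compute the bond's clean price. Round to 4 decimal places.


Coupon per period c = face * coupon_rate / m = 1.700000
Periods per year m = 2; per-period yield y/m = 0.035500
Number of cashflows N = 14
Cashflows (t years, CF_t, discount factor 1/(1+y/m)^(m*t), PV):
  t = 0.5000: CF_t = 1.700000, DF = 0.965717, PV = 1.641719
  t = 1.0000: CF_t = 1.700000, DF = 0.932609, PV = 1.585436
  t = 1.5000: CF_t = 1.700000, DF = 0.900637, PV = 1.531083
  t = 2.0000: CF_t = 1.700000, DF = 0.869760, PV = 1.478593
  t = 2.5000: CF_t = 1.700000, DF = 0.839942, PV = 1.427902
  t = 3.0000: CF_t = 1.700000, DF = 0.811147, PV = 1.378949
  t = 3.5000: CF_t = 1.700000, DF = 0.783338, PV = 1.331675
  t = 4.0000: CF_t = 1.700000, DF = 0.756483, PV = 1.286021
  t = 4.5000: CF_t = 1.700000, DF = 0.730549, PV = 1.241933
  t = 5.0000: CF_t = 1.700000, DF = 0.705503, PV = 1.199355
  t = 5.5000: CF_t = 1.700000, DF = 0.681316, PV = 1.158238
  t = 6.0000: CF_t = 1.700000, DF = 0.657959, PV = 1.118530
  t = 6.5000: CF_t = 1.700000, DF = 0.635402, PV = 1.080184
  t = 7.0000: CF_t = 101.700000, DF = 0.613619, PV = 62.405017
Price P = sum_t PV_t = 79.864634

Answer: Price = 79.8646


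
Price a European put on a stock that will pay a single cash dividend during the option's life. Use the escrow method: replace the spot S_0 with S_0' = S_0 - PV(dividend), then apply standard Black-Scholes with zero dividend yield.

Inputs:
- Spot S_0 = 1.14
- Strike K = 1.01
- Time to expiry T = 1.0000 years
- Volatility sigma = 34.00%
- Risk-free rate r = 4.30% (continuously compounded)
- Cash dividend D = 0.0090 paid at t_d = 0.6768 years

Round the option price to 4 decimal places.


PV(D) = D * exp(-r * t_d) = 0.0090 * 0.97131700 = 0.00874185
S_0' = S_0 - PV(D) = 1.1400 - 0.00874185 = 1.13125815
d1 = (ln(S_0'/K) + (r + sigma^2/2)*T) / (sigma*sqrt(T)) = 0.62994143
d2 = d1 - sigma*sqrt(T) = 0.28994143
exp(-rT) = 0.95791139
N(-d1) = 0.26436645; N(-d2) = 0.38593052
P = K * exp(-rT) * N(-d2) - S_0' * N(-d1) = 1.0100 * 0.95791139 * 0.38593052 - 1.13125815 * 0.26436645 = 0.0743

Answer: Price = 0.0743


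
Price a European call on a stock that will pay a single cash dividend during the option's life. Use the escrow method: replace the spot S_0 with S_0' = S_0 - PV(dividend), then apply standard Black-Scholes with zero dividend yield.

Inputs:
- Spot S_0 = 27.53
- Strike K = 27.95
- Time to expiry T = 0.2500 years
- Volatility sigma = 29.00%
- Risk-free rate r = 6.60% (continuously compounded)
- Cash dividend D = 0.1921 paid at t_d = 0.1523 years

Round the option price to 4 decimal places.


Answer: Price = 1.5093

Derivation:
PV(D) = D * exp(-r * t_d) = 0.1921 * 0.98999855 = 0.19017872
S_0' = S_0 - PV(D) = 27.5300 - 0.19017872 = 27.33982128
d1 = (ln(S_0'/K) + (r + sigma^2/2)*T) / (sigma*sqrt(T)) = 0.03406617
d2 = d1 - sigma*sqrt(T) = -0.11093383
exp(-rT) = 0.98363538
N(d1) = 0.51358781; N(d2) = 0.45583441
C = S_0' * N(d1) - K * exp(-rT) * N(d2) = 27.33982128 * 0.51358781 - 27.9500 * 0.98363538 * 0.45583441 = 1.5093


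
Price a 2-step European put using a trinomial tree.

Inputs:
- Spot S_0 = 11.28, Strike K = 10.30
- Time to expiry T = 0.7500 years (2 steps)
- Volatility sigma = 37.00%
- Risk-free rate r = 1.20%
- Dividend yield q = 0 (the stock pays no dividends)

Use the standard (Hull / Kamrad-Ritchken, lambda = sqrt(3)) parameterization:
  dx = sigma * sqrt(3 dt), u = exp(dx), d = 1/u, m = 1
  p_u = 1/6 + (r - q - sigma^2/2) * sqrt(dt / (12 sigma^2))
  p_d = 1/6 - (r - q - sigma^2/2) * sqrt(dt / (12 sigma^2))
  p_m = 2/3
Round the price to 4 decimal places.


dt = T/N = 0.375000; dx = sigma*sqrt(3*dt) = 0.392444
u = exp(dx) = 1.480595; d = 1/u = 0.675404
p_u = 0.139696, p_m = 0.666667, p_d = 0.193637
Discount per step: exp(-r*dt) = 0.995510
Stock lattice S(k, j) with j the centered position index:
  k=0: S(0,+0) = 11.2800
  k=1: S(1,-1) = 7.6186; S(1,+0) = 11.2800; S(1,+1) = 16.7011
  k=2: S(2,-2) = 5.1456; S(2,-1) = 7.6186; S(2,+0) = 11.2800; S(2,+1) = 16.7011; S(2,+2) = 24.7276
Terminal payoffs V(N, j) = max(K - S_T, 0):
  V(2,-2) = 5.154396; V(2,-1) = 2.681443; V(2,+0) = 0.000000; V(2,+1) = 0.000000; V(2,+2) = 0.000000
Backward induction: V(k, j) = exp(-r*dt) * [p_u * V(k+1, j+1) + p_m * V(k+1, j) + p_d * V(k+1, j-1)]
  V(1,-1) = exp(-r*dt) * [p_u*0.000000 + p_m*2.681443 + p_d*5.154396] = 2.773203
  V(1,+0) = exp(-r*dt) * [p_u*0.000000 + p_m*0.000000 + p_d*2.681443] = 0.516895
  V(1,+1) = exp(-r*dt) * [p_u*0.000000 + p_m*0.000000 + p_d*0.000000] = 0.000000
  V(0,+0) = exp(-r*dt) * [p_u*0.000000 + p_m*0.516895 + p_d*2.773203] = 0.877634

Answer: Price = V(0,0) = 0.8776


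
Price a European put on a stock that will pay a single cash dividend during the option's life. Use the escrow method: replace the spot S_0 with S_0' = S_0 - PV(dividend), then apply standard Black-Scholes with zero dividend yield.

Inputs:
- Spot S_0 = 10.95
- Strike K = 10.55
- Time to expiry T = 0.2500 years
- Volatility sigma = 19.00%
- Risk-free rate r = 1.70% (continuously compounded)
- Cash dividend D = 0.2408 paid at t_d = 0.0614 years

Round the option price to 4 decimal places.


PV(D) = D * exp(-r * t_d) = 0.2408 * 0.99895674 = 0.24054878
S_0' = S_0 - PV(D) = 10.9500 - 0.24054878 = 10.70945122
d1 = (ln(S_0'/K) + (r + sigma^2/2)*T) / (sigma*sqrt(T)) = 0.25013982
d2 = d1 - sigma*sqrt(T) = 0.15513982
exp(-rT) = 0.99575902
N(-d1) = 0.40123961; N(-d2) = 0.43835555
P = K * exp(-rT) * N(-d2) - S_0' * N(-d1) = 10.5500 * 0.99575902 * 0.43835555 - 10.70945122 * 0.40123961 = 0.3080

Answer: Price = 0.3080


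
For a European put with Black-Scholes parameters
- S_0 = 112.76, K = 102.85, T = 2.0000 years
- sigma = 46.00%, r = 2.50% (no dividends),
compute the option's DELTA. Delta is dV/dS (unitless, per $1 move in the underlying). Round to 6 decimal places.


d1 = 0.5435346135; d2 = -0.1070036252
phi(d1) = 0.3441583281; exp(-qT) = 1.0000000000; exp(-rT) = 0.9512294245
N(-d1) = 0.2933808828
Delta = -exp(-qT) * N(-d1) = -1.0000000000 * 0.2933808828 = -0.293381

Answer: Delta = -0.293381


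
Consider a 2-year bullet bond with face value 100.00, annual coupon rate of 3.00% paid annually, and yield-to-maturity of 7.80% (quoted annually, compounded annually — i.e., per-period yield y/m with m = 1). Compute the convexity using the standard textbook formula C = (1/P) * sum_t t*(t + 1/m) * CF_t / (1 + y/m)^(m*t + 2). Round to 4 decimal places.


Coupon per period c = face * coupon_rate / m = 3.000000
Periods per year m = 1; per-period yield y/m = 0.078000
Number of cashflows N = 2
Cashflows (t years, CF_t, discount factor 1/(1+y/m)^(m*t), PV):
  t = 1.0000: CF_t = 3.000000, DF = 0.927644, PV = 2.782931
  t = 2.0000: CF_t = 103.000000, DF = 0.860523, PV = 88.633868
Price P = sum_t PV_t = 91.416799
Convexity numerator sum_t t*(t + 1/m) * CF_t / (1+y/m)^(m*t + 2):
  t = 1.0000: term = 4.789553
  t = 2.0000: term = 457.628888
Convexity = (1/P) * sum = 462.418441 / 91.416799 = 5.058353

Answer: Convexity = 5.0584


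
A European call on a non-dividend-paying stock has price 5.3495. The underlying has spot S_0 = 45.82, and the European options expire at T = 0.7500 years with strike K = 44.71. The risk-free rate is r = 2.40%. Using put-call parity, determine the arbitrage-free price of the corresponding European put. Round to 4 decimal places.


Answer: Put price = 3.4419

Derivation:
Put-call parity: C - P = S_0 * exp(-qT) - K * exp(-rT).
S_0 * exp(-qT) = 45.8200 * 1.00000000 = 45.82000000
K * exp(-rT) = 44.7100 * 0.98216103 = 43.91241976
P = C - S*exp(-qT) + K*exp(-rT)
P = 5.3495 - 45.82000000 + 43.91241976 = 3.4419


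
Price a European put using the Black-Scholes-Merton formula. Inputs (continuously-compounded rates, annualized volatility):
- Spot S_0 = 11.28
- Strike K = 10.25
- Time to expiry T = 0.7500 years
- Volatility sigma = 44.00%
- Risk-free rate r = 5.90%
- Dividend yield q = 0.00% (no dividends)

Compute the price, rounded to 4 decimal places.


Answer: Price = 0.9611

Derivation:
d1 = (ln(S/K) + (r - q + 0.5*sigma^2) * T) / (sigma * sqrt(T)) = 0.55793960
d2 = d1 - sigma * sqrt(T) = 0.17688842
exp(-rT) = 0.95671475; exp(-qT) = 1.00000000
P = K * exp(-rT) * N(-d2) - S_0 * exp(-qT) * N(-d1)
N(-d1) = 0.28844282; N(-d2) = 0.42979802
P = 10.2500 * 0.95671475 * 0.42979802 - 11.2800 * 1.00000000 * 0.28844282 = 0.9611


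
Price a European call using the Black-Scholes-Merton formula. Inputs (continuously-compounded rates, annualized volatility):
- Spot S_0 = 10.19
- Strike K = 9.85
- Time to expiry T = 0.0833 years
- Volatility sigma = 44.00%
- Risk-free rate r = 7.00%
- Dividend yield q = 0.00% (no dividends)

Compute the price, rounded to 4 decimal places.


Answer: Price = 0.7290

Derivation:
d1 = (ln(S/K) + (r - q + 0.5*sigma^2) * T) / (sigma * sqrt(T)) = 0.37663760
d2 = d1 - sigma * sqrt(T) = 0.24964595
exp(-rT) = 0.99418597; exp(-qT) = 1.00000000
C = S_0 * exp(-qT) * N(d1) - K * exp(-rT) * N(d2)
N(d1) = 0.64677853; N(d2) = 0.59856942
C = 10.1900 * 1.00000000 * 0.64677853 - 9.8500 * 0.99418597 * 0.59856942 = 0.7290


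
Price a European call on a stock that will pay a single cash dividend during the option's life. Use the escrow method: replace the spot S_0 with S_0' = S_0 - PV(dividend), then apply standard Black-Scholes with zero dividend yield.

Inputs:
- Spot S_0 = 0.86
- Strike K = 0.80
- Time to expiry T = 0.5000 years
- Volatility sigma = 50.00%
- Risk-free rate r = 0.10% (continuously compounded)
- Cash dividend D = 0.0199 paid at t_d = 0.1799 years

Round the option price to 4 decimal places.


Answer: Price = 0.1364

Derivation:
PV(D) = D * exp(-r * t_d) = 0.0199 * 0.99982012 = 0.01989642
S_0' = S_0 - PV(D) = 0.8600 - 0.01989642 = 0.84010358
d1 = (ln(S_0'/K) + (r + sigma^2/2)*T) / (sigma*sqrt(T)) = 0.31653908
d2 = d1 - sigma*sqrt(T) = -0.03701431
exp(-rT) = 0.99950012
N(d1) = 0.62420332; N(d2) = 0.48523680
C = S_0' * N(d1) - K * exp(-rT) * N(d2) = 0.84010358 * 0.62420332 - 0.8000 * 0.99950012 * 0.48523680 = 0.1364


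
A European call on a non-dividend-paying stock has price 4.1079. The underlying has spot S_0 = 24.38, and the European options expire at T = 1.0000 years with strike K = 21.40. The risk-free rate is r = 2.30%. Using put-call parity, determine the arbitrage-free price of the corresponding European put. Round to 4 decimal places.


Answer: Put price = 0.6413

Derivation:
Put-call parity: C - P = S_0 * exp(-qT) - K * exp(-rT).
S_0 * exp(-qT) = 24.3800 * 1.00000000 = 24.38000000
K * exp(-rT) = 21.4000 * 0.97726248 = 20.91341715
P = C - S*exp(-qT) + K*exp(-rT)
P = 4.1079 - 24.38000000 + 20.91341715 = 0.6413


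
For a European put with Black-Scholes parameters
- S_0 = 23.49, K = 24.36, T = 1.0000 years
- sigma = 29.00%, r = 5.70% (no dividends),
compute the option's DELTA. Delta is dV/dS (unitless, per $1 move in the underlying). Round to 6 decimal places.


Answer: Delta = -0.414437

Derivation:
d1 = 0.2161460546; d2 = -0.0738539454
phi(d1) = 0.3897311675; exp(-qT) = 1.0000000000; exp(-rT) = 0.9445940694
N(-d1) = 0.4144369509
Delta = -exp(-qT) * N(-d1) = -1.0000000000 * 0.4144369509 = -0.414437


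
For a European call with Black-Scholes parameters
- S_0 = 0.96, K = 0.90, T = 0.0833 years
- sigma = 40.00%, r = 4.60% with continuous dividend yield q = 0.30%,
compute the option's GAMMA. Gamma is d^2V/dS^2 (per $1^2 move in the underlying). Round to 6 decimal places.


Answer: Gamma = 2.917617

Derivation:
d1 = 0.6477816544; d2 = 0.5323346969
phi(d1) = 0.3234376016; exp(-qT) = 0.9997501312; exp(-rT) = 0.9961755320
Gamma = exp(-qT) * phi(d1) / (S * sigma * sqrt(T)) = 0.9997501312 * 0.3234376016 / (0.9600 * 0.4000 * 0.2886173938) = 2.917617


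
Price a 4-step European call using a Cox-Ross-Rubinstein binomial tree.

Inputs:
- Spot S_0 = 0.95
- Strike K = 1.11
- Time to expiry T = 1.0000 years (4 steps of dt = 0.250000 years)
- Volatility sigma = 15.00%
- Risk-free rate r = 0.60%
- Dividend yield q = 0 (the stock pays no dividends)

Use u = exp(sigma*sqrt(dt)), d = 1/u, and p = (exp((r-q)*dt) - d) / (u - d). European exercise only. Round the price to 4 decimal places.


Answer: Price = V(0,0) = 0.0100

Derivation:
dt = T/N = 0.250000
u = exp(sigma*sqrt(dt)) = 1.077884; d = 1/u = 0.927743
p = (exp((r-q)*dt) - d) / (u - d) = 0.491257
Discount per step: exp(-r*dt) = 0.998501
Stock lattice S(k, i) with i counting down-moves:
  k=0: S(0,0) = 0.9500
  k=1: S(1,0) = 1.0240; S(1,1) = 0.8814
  k=2: S(2,0) = 1.1037; S(2,1) = 0.9500; S(2,2) = 0.8177
  k=3: S(3,0) = 1.1897; S(3,1) = 1.0240; S(3,2) = 0.8814; S(3,3) = 0.7586
  k=4: S(4,0) = 1.2824; S(4,1) = 1.1037; S(4,2) = 0.9500; S(4,3) = 0.8177; S(4,4) = 0.7038
Terminal payoffs V(N, i) = max(S_T - K, 0):
  V(4,0) = 0.172366; V(4,1) = 0.000000; V(4,2) = 0.000000; V(4,3) = 0.000000; V(4,4) = 0.000000
Backward induction: V(k, i) = exp(-r*dt) * [p * V(k+1, i) + (1-p) * V(k+1, i+1)].
  V(3,0) = exp(-r*dt) * [p*0.172366 + (1-p)*0.000000] = 0.084549
  V(3,1) = exp(-r*dt) * [p*0.000000 + (1-p)*0.000000] = 0.000000
  V(3,2) = exp(-r*dt) * [p*0.000000 + (1-p)*0.000000] = 0.000000
  V(3,3) = exp(-r*dt) * [p*0.000000 + (1-p)*0.000000] = 0.000000
  V(2,0) = exp(-r*dt) * [p*0.084549 + (1-p)*0.000000] = 0.041473
  V(2,1) = exp(-r*dt) * [p*0.000000 + (1-p)*0.000000] = 0.000000
  V(2,2) = exp(-r*dt) * [p*0.000000 + (1-p)*0.000000] = 0.000000
  V(1,0) = exp(-r*dt) * [p*0.041473 + (1-p)*0.000000] = 0.020343
  V(1,1) = exp(-r*dt) * [p*0.000000 + (1-p)*0.000000] = 0.000000
  V(0,0) = exp(-r*dt) * [p*0.020343 + (1-p)*0.000000] = 0.009979


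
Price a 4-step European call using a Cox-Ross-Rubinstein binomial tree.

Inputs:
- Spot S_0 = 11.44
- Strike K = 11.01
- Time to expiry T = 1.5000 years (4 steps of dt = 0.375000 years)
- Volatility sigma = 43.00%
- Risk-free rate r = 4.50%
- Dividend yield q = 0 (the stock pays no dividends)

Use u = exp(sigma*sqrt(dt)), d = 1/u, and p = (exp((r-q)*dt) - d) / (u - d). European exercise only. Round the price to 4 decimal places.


Answer: Price = V(0,0) = 2.8069

Derivation:
dt = T/N = 0.375000
u = exp(sigma*sqrt(dt)) = 1.301243; d = 1/u = 0.768496
p = (exp((r-q)*dt) - d) / (u - d) = 0.466492
Discount per step: exp(-r*dt) = 0.983267
Stock lattice S(k, i) with i counting down-moves:
  k=0: S(0,0) = 11.4400
  k=1: S(1,0) = 14.8862; S(1,1) = 8.7916
  k=2: S(2,0) = 19.3706; S(2,1) = 11.4400; S(2,2) = 6.7563
  k=3: S(3,0) = 25.2059; S(3,1) = 14.8862; S(3,2) = 8.7916; S(3,3) = 5.1922
  k=4: S(4,0) = 32.7990; S(4,1) = 19.3706; S(4,2) = 11.4400; S(4,3) = 6.7563; S(4,4) = 3.9902
Terminal payoffs V(N, i) = max(S_T - K, 0):
  V(4,0) = 21.788952; V(4,1) = 8.360597; V(4,2) = 0.430000; V(4,3) = 0.000000; V(4,4) = 0.000000
Backward induction: V(k, i) = exp(-r*dt) * [p * V(k+1, i) + (1-p) * V(k+1, i+1)].
  V(3,0) = exp(-r*dt) * [p*21.788952 + (1-p)*8.360597] = 14.380093
  V(3,1) = exp(-r*dt) * [p*8.360597 + (1-p)*0.430000] = 4.060458
  V(3,2) = exp(-r*dt) * [p*0.430000 + (1-p)*0.000000] = 0.197235
  V(3,3) = exp(-r*dt) * [p*0.000000 + (1-p)*0.000000] = 0.000000
  V(2,0) = exp(-r*dt) * [p*14.380093 + (1-p)*4.060458] = 8.725984
  V(2,1) = exp(-r*dt) * [p*4.060458 + (1-p)*0.197235] = 1.965940
  V(2,2) = exp(-r*dt) * [p*0.197235 + (1-p)*0.000000] = 0.090469
  V(1,0) = exp(-r*dt) * [p*8.725984 + (1-p)*1.965940] = 5.033780
  V(1,1) = exp(-r*dt) * [p*1.965940 + (1-p)*0.090469] = 0.949207
  V(0,0) = exp(-r*dt) * [p*5.033780 + (1-p)*0.949207] = 2.806860


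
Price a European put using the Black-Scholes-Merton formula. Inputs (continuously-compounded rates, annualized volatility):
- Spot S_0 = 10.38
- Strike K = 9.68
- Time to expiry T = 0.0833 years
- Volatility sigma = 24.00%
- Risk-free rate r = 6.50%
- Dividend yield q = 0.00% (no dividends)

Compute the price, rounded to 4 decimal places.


Answer: Price = 0.0488

Derivation:
d1 = (ln(S/K) + (r - q + 0.5*sigma^2) * T) / (sigma * sqrt(T)) = 1.12075303
d2 = d1 - sigma * sqrt(T) = 1.05148486
exp(-rT) = 0.99460013; exp(-qT) = 1.00000000
P = K * exp(-rT) * N(-d2) - S_0 * exp(-qT) * N(-d1)
N(-d1) = 0.13119650; N(-d2) = 0.14651798
P = 9.6800 * 0.99460013 * 0.14651798 - 10.3800 * 1.00000000 * 0.13119650 = 0.0488


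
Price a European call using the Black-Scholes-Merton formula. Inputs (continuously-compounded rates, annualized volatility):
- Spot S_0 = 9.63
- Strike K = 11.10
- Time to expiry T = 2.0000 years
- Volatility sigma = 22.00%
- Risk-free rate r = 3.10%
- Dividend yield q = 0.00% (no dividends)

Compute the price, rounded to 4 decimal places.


Answer: Price = 0.8792

Derivation:
d1 = (ln(S/K) + (r - q + 0.5*sigma^2) * T) / (sigma * sqrt(T)) = -0.10176514
d2 = d1 - sigma * sqrt(T) = -0.41289213
exp(-rT) = 0.93988289; exp(-qT) = 1.00000000
C = S_0 * exp(-qT) * N(d1) - K * exp(-rT) * N(d2)
N(d1) = 0.45947155; N(d2) = 0.33984282
C = 9.6300 * 1.00000000 * 0.45947155 - 11.1000 * 0.93988289 * 0.33984282 = 0.8792


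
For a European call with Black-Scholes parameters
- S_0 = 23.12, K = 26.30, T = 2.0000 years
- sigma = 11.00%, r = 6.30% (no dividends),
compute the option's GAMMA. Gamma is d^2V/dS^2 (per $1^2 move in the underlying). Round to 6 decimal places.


Answer: Gamma = 0.110726

Derivation:
d1 = 0.0593269315; d2 = -0.0962365604
phi(d1) = 0.3982408223; exp(-qT) = 1.0000000000; exp(-rT) = 0.8816148468
Gamma = exp(-qT) * phi(d1) / (S * sigma * sqrt(T)) = 1.0000000000 * 0.3982408223 / (23.1200 * 0.1100 * 1.4142135624) = 0.110726


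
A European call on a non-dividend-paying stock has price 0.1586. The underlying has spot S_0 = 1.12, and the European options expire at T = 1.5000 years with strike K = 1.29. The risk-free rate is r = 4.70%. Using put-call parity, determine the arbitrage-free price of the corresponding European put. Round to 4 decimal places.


Answer: Put price = 0.2408

Derivation:
Put-call parity: C - P = S_0 * exp(-qT) - K * exp(-rT).
S_0 * exp(-qT) = 1.1200 * 1.00000000 = 1.12000000
K * exp(-rT) = 1.2900 * 0.93192774 = 1.20218678
P = C - S*exp(-qT) + K*exp(-rT)
P = 0.1586 - 1.12000000 + 1.20218678 = 0.2408


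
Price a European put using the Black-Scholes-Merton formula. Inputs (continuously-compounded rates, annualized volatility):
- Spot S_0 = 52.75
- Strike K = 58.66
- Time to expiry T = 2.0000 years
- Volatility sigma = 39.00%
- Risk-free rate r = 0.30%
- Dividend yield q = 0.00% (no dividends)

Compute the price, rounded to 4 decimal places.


Answer: Price = 15.0382

Derivation:
d1 = (ln(S/K) + (r - q + 0.5*sigma^2) * T) / (sigma * sqrt(T)) = 0.09410995
d2 = d1 - sigma * sqrt(T) = -0.45743334
exp(-rT) = 0.99401796; exp(-qT) = 1.00000000
P = K * exp(-rT) * N(-d2) - S_0 * exp(-qT) * N(-d1)
N(-d1) = 0.46251091; N(-d2) = 0.67632020
P = 58.6600 * 0.99401796 * 0.67632020 - 52.7500 * 1.00000000 * 0.46251091 = 15.0382


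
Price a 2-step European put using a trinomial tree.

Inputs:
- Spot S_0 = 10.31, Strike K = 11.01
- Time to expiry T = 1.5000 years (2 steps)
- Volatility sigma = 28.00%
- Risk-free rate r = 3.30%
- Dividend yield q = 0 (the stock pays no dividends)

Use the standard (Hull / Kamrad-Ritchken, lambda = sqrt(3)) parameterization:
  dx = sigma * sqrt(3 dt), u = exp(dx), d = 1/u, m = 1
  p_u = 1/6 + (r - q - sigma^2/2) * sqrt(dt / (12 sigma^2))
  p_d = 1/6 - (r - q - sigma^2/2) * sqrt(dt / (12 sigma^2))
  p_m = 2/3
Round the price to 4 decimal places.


dt = T/N = 0.750000; dx = sigma*sqrt(3*dt) = 0.420000
u = exp(dx) = 1.521962; d = 1/u = 0.657047
p_u = 0.161131, p_m = 0.666667, p_d = 0.172202
Discount per step: exp(-r*dt) = 0.975554
Stock lattice S(k, j) with j the centered position index:
  k=0: S(0,+0) = 10.3100
  k=1: S(1,-1) = 6.7742; S(1,+0) = 10.3100; S(1,+1) = 15.6914
  k=2: S(2,-2) = 4.4509; S(2,-1) = 6.7742; S(2,+0) = 10.3100; S(2,+1) = 15.6914; S(2,+2) = 23.8817
Terminal payoffs V(N, j) = max(K - S_T, 0):
  V(2,-2) = 6.559065; V(2,-1) = 4.235847; V(2,+0) = 0.700000; V(2,+1) = 0.000000; V(2,+2) = 0.000000
Backward induction: V(k, j) = exp(-r*dt) * [p_u * V(k+1, j+1) + p_m * V(k+1, j) + p_d * V(k+1, j-1)]
  V(1,-1) = exp(-r*dt) * [p_u*0.700000 + p_m*4.235847 + p_d*6.559065] = 3.966774
  V(1,+0) = exp(-r*dt) * [p_u*0.000000 + p_m*0.700000 + p_d*4.235847] = 1.166850
  V(1,+1) = exp(-r*dt) * [p_u*0.000000 + p_m*0.000000 + p_d*0.700000] = 0.117595
  V(0,+0) = exp(-r*dt) * [p_u*0.117595 + p_m*1.166850 + p_d*3.966774] = 1.443757

Answer: Price = V(0,0) = 1.4438


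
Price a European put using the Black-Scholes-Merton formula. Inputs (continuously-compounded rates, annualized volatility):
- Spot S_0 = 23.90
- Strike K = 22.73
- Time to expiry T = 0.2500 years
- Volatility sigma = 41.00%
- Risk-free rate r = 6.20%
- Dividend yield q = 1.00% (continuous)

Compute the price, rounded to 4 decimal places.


Answer: Price = 1.2454

Derivation:
d1 = (ln(S/K) + (r - q + 0.5*sigma^2) * T) / (sigma * sqrt(T)) = 0.41075766
d2 = d1 - sigma * sqrt(T) = 0.20575766
exp(-rT) = 0.98461951; exp(-qT) = 0.99750312
P = K * exp(-rT) * N(-d2) - S_0 * exp(-qT) * N(-d1)
N(-d1) = 0.34062512; N(-d2) = 0.41849011
P = 22.7300 * 0.98461951 * 0.41849011 - 23.9000 * 0.99750312 * 0.34062512 = 1.2454


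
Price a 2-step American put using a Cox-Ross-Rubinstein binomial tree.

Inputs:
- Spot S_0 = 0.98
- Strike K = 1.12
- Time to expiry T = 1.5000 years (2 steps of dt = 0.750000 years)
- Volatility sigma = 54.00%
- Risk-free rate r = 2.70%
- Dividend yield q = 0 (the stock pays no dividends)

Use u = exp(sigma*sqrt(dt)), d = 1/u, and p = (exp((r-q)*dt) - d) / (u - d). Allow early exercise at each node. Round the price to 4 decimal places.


dt = T/N = 0.750000
u = exp(sigma*sqrt(dt)) = 1.596245; d = 1/u = 0.626470
p = (exp((r-q)*dt) - d) / (u - d) = 0.406266
Discount per step: exp(-r*dt) = 0.979954
Stock lattice S(k, i) with i counting down-moves:
  k=0: S(0,0) = 0.9800
  k=1: S(1,0) = 1.5643; S(1,1) = 0.6139
  k=2: S(2,0) = 2.4970; S(2,1) = 0.9800; S(2,2) = 0.3846
Terminal payoffs V(N, i) = max(K - S_T, 0):
  V(2,0) = 0.000000; V(2,1) = 0.140000; V(2,2) = 0.735384
Backward induction: V(k, i) = exp(-r*dt) * [p * V(k+1, i) + (1-p) * V(k+1, i+1)]; then take max(V_cont, immediate exercise) for American.
  V(1,0) = exp(-r*dt) * [p*0.000000 + (1-p)*0.140000] = 0.081456; exercise = 0.000000; V(1,0) = max -> 0.081456
  V(1,1) = exp(-r*dt) * [p*0.140000 + (1-p)*0.735384] = 0.483607; exercise = 0.506059; V(1,1) = max -> 0.506059
  V(0,0) = exp(-r*dt) * [p*0.081456 + (1-p)*0.506059] = 0.326871; exercise = 0.140000; V(0,0) = max -> 0.326871

Answer: Price = V(0,0) = 0.3269


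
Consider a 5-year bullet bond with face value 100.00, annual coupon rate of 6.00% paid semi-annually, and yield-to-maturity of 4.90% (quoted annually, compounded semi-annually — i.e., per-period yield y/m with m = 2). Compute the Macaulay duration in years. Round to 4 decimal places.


Answer: Macaulay duration = 4.4099 years

Derivation:
Coupon per period c = face * coupon_rate / m = 3.000000
Periods per year m = 2; per-period yield y/m = 0.024500
Number of cashflows N = 10
Cashflows (t years, CF_t, discount factor 1/(1+y/m)^(m*t), PV):
  t = 0.5000: CF_t = 3.000000, DF = 0.976086, PV = 2.928258
  t = 1.0000: CF_t = 3.000000, DF = 0.952744, PV = 2.858231
  t = 1.5000: CF_t = 3.000000, DF = 0.929960, PV = 2.789879
  t = 2.0000: CF_t = 3.000000, DF = 0.907721, PV = 2.723162
  t = 2.5000: CF_t = 3.000000, DF = 0.886013, PV = 2.658040
  t = 3.0000: CF_t = 3.000000, DF = 0.864825, PV = 2.594475
  t = 3.5000: CF_t = 3.000000, DF = 0.844143, PV = 2.532430
  t = 4.0000: CF_t = 3.000000, DF = 0.823957, PV = 2.471870
  t = 4.5000: CF_t = 3.000000, DF = 0.804252, PV = 2.412757
  t = 5.0000: CF_t = 103.000000, DF = 0.785019, PV = 80.856995
Price P = sum_t PV_t = 104.826096
Macaulay numerator sum_t t * PV_t:
  t * PV_t at t = 0.5000: 1.464129
  t * PV_t at t = 1.0000: 2.858231
  t * PV_t at t = 1.5000: 4.184818
  t * PV_t at t = 2.0000: 5.446323
  t * PV_t at t = 2.5000: 6.645099
  t * PV_t at t = 3.0000: 7.783425
  t * PV_t at t = 3.5000: 8.863506
  t * PV_t at t = 4.0000: 9.887478
  t * PV_t at t = 4.5000: 10.857407
  t * PV_t at t = 5.0000: 404.284975
Macaulay duration D = (sum_t t * PV_t) / P = 462.275392 / 104.826096 = 4.409927


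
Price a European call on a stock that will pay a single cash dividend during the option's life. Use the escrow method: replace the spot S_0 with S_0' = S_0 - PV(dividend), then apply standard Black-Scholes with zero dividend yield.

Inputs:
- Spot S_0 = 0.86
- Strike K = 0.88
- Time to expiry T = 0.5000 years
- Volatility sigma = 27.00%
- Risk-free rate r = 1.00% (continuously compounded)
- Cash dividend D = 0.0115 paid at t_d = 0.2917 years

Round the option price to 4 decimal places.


PV(D) = D * exp(-r * t_d) = 0.0115 * 0.99708725 = 0.01146650
S_0' = S_0 - PV(D) = 0.8600 - 0.01146650 = 0.84853350
d1 = (ln(S_0'/K) + (r + sigma^2/2)*T) / (sigma*sqrt(T)) = -0.06907305
d2 = d1 - sigma*sqrt(T) = -0.25999188
exp(-rT) = 0.99501248
N(d1) = 0.47246574; N(d2) = 0.39743502
C = S_0' * N(d1) - K * exp(-rT) * N(d2) = 0.84853350 * 0.47246574 - 0.8800 * 0.99501248 * 0.39743502 = 0.0529

Answer: Price = 0.0529
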